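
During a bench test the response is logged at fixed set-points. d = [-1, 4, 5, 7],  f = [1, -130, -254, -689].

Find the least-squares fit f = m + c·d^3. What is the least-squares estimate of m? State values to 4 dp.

m = -1.8480

Sums needed: Σ1 = 4, Σd^3 = 531, Σd^3·d^3 = 137371.
Moment sums: Σf = -1072, Σd^3·f = -276398.
det = 4·137371 − 531² = 267523.
m = ((-1072)·137371 − 531·(-276398))/267523 = -494374/267523; c = (4·(-276398) − 531·(-1072))/267523 = -536360/267523.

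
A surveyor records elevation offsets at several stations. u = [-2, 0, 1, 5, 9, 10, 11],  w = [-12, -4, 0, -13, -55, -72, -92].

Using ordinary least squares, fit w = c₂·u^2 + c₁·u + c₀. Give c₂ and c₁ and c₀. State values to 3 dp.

c₂ = -1.007, c₁ = 3.073, c₀ = -2.600

With design matrix M, MᵀM = [[31844, 3178, 332]; [3178, 332, 34]; [332, 34, 7]] and Mᵀw = [-23160, -2268, -248]ᵀ.
Solving the 3×3 system (Gaussian elimination) gives c₂ = -138290/137347, c₁ = 422064/137347, c₀ = -357136/137347.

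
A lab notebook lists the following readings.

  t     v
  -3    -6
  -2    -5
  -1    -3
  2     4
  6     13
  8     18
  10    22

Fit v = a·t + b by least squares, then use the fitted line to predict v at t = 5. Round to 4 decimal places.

v̂ = 10.9139

Sums needed: Σt·t = 218, Σt = 20, Σ1 = 7.
And Σt·v = 481, Σv = 43.
Determinant 218·7 − 20² = 1126.
a = (481·7 − 20·43)/1126 = 2507/1126; b = (218·43 − 20·481)/1126 = -123/563.
At t = 5: v̂ = (2507/1126)·(5) + (-123/563)·(1) = 12289/1126.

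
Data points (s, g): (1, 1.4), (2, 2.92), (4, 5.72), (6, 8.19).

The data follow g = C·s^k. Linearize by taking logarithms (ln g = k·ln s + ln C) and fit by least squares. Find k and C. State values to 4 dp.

Let Y = ln g. Fitting Y = k·ln s + ln C by least squares:
Σln s = 3.8712, Σ(ln s)² = 5.6127, Σln g = 5.2549, Σln s·ln g = 6.9283.
Equations: 5.6127·k + 3.8712·ln C = 6.9283;  3.8712·k + 4·ln C = 5.2549.
Slope k = (n·Σln s·ln g − Σln s·Σln g)/(n·Σ(ln s)² − (Σln s)²) = (4·6.9283 − 3.8712·5.2549)/7.4645 = 0.98740; ln C = (Σln g − k·Σln s)/n = 0.35813, so C = exp(0.35813) = 1.43065.

k = 0.9874, C = 1.4306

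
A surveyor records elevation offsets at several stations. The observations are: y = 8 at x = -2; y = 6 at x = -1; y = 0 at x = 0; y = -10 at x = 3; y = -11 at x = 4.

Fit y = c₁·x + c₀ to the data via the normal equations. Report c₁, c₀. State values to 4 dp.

c₁ = -3.3731, c₀ = 1.2985

Compute the Gram sums: Σx·x = 30, Σx = 4, Σ1 = 5.
And Σx·y = -96, Σy = -7.
det = 30·5 − 4² = 134.
c₁ = ((-96)·5 − 4·(-7))/134 = -226/67; c₀ = (30·(-7) − 4·(-96))/134 = 87/67.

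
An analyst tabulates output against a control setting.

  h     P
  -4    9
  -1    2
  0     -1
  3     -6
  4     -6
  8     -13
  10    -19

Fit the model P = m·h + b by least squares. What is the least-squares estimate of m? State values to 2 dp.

m = -1.86

Sums needed: Σh·h = 206, Σh = 20, Σ1 = 7.
Right-hand side: Σh·P = -374, ΣP = -34.
Normal equations: [[206, 20]; [20, 7]]·[m, b]ᵀ = [-374, -34]ᵀ.
Eliminating b: 7·(row 1) − 20·(row 2) gives 1042·m = 7·(-374) − 20·(-34) = -1938, so m = -969/521.
Then b = ((-34) − 20·(-969/521))/7 = 238/521.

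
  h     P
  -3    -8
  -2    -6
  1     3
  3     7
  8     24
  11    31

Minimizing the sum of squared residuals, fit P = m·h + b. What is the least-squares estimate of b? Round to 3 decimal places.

b = -0.071

Normal-equation sums: Σh·h = 208, Σh = 18, Σ1 = 6.
For XᵀP: Σh·P = 593, ΣP = 51.
XᵀX·[m, b]ᵀ = XᵀP becomes [[208, 18]; [18, 6]]·[m, b]ᵀ = [593, 51]ᵀ.
Eliminating b: 6·(row 1) − 18·(row 2) gives 924·m = 6·593 − 18·51 = 2640, so m = 20/7.
Then b = (51 − 18·(20/7))/6 = -1/14.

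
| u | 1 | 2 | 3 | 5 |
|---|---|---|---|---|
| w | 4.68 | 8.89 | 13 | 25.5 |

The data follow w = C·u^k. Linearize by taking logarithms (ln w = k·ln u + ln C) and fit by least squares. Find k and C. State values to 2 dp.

Taking logs, ln w = k·ln u + ln C, so regress ln w on ln u.
Over the data: Σln u = 3.4012, Σ(ln u)² = 4.2777, Σln w = 9.5319, Σln u·ln w = 9.5448.
Normal system: [[4.2777, 3.4012]; [3.4012, 4]]·[k, ln C]ᵀ = [9.5448, 9.5319]ᵀ.
Slope k = (n·Σln u·ln w − Σln u·Σln w)/(n·Σ(ln u)² − (Σln u)²) = (4·9.5448 − 3.4012·9.5319)/5.5426 = 1.03914; ln C = (Σln w − k·Σln u)/n = 1.49939, so C = exp(1.49939) = 4.47894.

k = 1.04, C = 4.48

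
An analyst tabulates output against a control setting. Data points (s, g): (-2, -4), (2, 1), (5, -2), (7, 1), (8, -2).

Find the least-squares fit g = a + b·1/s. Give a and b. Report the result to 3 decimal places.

The normal equations are: 5·a + (131/280)·b = -6;  (131/280)·a + (45161/78400)·b = 279/140.
(Σ1 = 5, Σ1/s = 131/280, Σ1/s·1/s = 45161/78400, Σg = -6, Σ1/s·g = 279/140.)
det = 5·(45161/78400) − (131/280)² = 52161/19600.
a = ((-6)·(45161/78400) − (131/280)·(279/140))/(52161/19600) = -28672/17387; b = (5·(279/140) − (131/280)·(-6))/(52161/19600) = 83440/17387.

a = -1.649, b = 4.799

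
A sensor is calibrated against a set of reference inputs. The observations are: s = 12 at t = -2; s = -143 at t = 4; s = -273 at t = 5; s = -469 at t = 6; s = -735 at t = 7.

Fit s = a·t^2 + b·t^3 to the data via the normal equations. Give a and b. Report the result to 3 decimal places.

Sums needed: Σt^2·t^2 = 4594, Σt^2·t^3 = 28700, Σt^3·t^3 = 184090.
For Mᵀs: Σt^2·s = -61964, Σt^3·s = -396782.
MᵀM·[a, b]ᵀ = Mᵀs becomes [[4594, 28700]; [28700, 184090]]·[a, b]ᵀ = [-61964, -396782]ᵀ.
Eliminating b: 184090·(row 1) − 28700·(row 2) gives 22019460·a = 184090·(-61964) − 28700·(-396782) = -19309360, so a = -23548/26853.
Then b = ((-396782) − 28700·(-23548/26853))/184090 = -11112427/5504865.

a = -0.877, b = -2.019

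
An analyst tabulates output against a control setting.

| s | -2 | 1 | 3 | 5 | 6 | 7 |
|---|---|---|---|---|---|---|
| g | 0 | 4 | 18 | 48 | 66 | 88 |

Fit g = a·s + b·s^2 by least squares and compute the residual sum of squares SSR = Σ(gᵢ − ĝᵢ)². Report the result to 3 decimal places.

SSR = 5.938

The normal system AᵀA·[a, b]ᵀ = Aᵀg is [[124, 704]; [704, 4420]]·[a, b]ᵀ = [1310, 8054]ᵀ.
Eliminating b: 4420·(row 1) − 704·(row 2) gives 52464·a = 4420·1310 − 704·8054 = 120184, so a = 15023/6558.
Then b = (8054 − 704·(15023/6558))/4420 = 9557/6558.
Residuals: -4091/3279, 826/3279, -2173/1093, 124/1093, -227/1093, 1825/3279; SSR = 19472/3279.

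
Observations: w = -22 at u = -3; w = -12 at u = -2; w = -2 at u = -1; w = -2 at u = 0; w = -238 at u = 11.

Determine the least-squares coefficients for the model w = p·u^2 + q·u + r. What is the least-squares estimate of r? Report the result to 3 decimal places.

r = -0.994

Entries of AᵀA: Σu^2·u^2 = 14739, Σu^2·u = 1295, Σu^2 = 135, Σu·u = 135, Σu = 5, Σ1 = 5.
For Aᵀw: Σu^2·w = -29046, Σu·w = -2526, Σw = -276.
AᵀA·[p, q, r]ᵀ = Aᵀw becomes [[14739, 1295, 135]; [1295, 135, 5]; [135, 5, 5]]·[p, q, r]ᵀ = [-29046, -2526, -276]ᵀ.
Solving the 3×3 system (Gaussian elimination) gives p = -9861/4831, q = 4377/4831, r = -24006/24155.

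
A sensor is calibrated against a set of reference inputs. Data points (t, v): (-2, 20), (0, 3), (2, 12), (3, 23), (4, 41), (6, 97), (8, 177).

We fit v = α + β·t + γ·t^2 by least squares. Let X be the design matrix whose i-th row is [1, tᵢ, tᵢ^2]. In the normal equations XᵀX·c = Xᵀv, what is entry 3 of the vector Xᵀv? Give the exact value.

15811

Entry 3 ↔ basis t^2, so (Xᵀv)_{3} = Σᵢ (t^2)·vᵢ = (4)·(20) + (0)·(3) + (4)·(12) + (9)·(23) + (16)·(41) + (36)·(97) + (64)·(177) = 15811.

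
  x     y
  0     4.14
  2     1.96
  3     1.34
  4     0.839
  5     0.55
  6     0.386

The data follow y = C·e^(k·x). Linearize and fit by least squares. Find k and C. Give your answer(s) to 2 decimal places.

k = -0.40, C = 4.27

Taking logs, ln y = k·x + ln C, so regress ln y on x.
Sums: Σx = 20.0000, Σ(x)² = 90.0000, Σln y = 0.6610, Σx·ln y = -7.1790.
Normal system: [[90.0000, 20.0000]; [20.0000, 6]]·[k, ln C]ᵀ = [-7.1790, 0.6610]ᵀ.
Solving (det = 140.0000): k = -0.40210, ln C = 1.45050, so C = exp(1.45050) = 4.26526.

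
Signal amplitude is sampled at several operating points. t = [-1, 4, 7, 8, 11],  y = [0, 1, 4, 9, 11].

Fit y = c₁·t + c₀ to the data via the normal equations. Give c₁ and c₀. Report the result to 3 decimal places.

Normal-equation sums: Σt·t = 251, Σt = 29, Σ1 = 5.
And Σt·y = 225, Σy = 25.
Normal equations: [[251, 29]; [29, 5]]·[c₁, c₀]ᵀ = [225, 25]ᵀ.
det = 251·5 − 29² = 414.
c₁ = (225·5 − 29·25)/414 = 200/207; c₀ = (251·25 − 29·225)/414 = -125/207.

c₁ = 0.966, c₀ = -0.604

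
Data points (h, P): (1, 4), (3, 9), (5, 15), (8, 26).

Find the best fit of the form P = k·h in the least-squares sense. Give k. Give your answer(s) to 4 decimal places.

Sums needed: Σh·h = 99.
Moment sums: Σh·P = 314.
XᵀX·[k]ᵀ = XᵀP becomes [[99]]·[k]ᵀ = [314]ᵀ.
Hence k = 314 / 99 ≈ 3.17172.

k = 3.1717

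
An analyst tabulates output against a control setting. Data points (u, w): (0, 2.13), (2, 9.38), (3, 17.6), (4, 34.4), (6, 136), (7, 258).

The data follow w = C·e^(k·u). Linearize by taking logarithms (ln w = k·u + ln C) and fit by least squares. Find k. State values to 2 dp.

k = 0.68

Linearized form: ln w = k·u + ln C. From the 6 transformed points,
XᵀX = [[114.0000, 22.0000]; [22.0000, 6]], rhs = [95.5797, 19.8663]ᵀ  (here Σu = 22.0000, Σ(u)² = 114.0000, Σln w = 19.8663, Σu·ln w = 95.5797).
Solving (det = 200.0000): k = 0.68210, ln C = 0.81000.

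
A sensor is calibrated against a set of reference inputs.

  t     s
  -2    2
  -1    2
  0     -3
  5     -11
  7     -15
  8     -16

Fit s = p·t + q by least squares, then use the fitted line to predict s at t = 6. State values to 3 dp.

With design matrix M, MᵀM = [[143, 17]; [17, 6]] and Mᵀs = [-294, -41]ᵀ.
det = 143·6 − 17² = 569.
p = ((-294)·6 − 17·(-41))/569 = -1067/569; q = (143·(-41) − 17·(-294))/569 = -865/569.
At t = 6: ŝ = (-1067/569)·(6) + (-865/569)·(1) = -7267/569.

ŝ = -12.772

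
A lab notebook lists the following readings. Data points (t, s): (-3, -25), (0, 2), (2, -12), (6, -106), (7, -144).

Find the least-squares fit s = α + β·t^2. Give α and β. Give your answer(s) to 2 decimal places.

α = 1.17, β = -2.97

Normal-equation sums: Σ1 = 5, Σt^2 = 98, Σt^2·t^2 = 3794.
Moment sums: Σs = -285, Σt^2·s = -11145.
Determinant 5·3794 − 98² = 9366.
α = ((-285)·3794 − 98·(-11145))/9366 = 260/223; β = (5·(-11145) − 98·(-285))/9366 = -9265/3122.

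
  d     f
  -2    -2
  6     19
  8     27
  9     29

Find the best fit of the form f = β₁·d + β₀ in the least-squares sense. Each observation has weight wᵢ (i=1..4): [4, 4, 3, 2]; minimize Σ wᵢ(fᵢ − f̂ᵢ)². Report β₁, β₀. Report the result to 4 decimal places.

β₁ = 2.8149, β₀ = 3.3641

Normal-equation sums: Σwᵢ·d·d = 514, Σwᵢ·d = 58, Σwᵢ·1 = 13.
Right-hand side: Σwᵢ·d·f = 1642, Σwᵢ·f = 207.
So XᵀWX·[β₁, β₀]ᵀ = XᵀWf: [[514, 58]; [58, 13]]·[β₁, β₀]ᵀ = [1642, 207]ᵀ.
Eliminating β₀: 13·(row 1) − 58·(row 2) gives 3318·β₁ = 13·1642 − 58·207 = 9340, so β₁ = 4670/1659.
Then β₀ = (207 − 58·(4670/1659))/13 = 5581/1659.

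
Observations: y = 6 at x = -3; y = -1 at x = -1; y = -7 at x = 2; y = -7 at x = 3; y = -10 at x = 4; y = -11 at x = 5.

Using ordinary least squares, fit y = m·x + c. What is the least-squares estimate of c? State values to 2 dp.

c = -1.58

With design matrix A, AᵀA = [[64, 10]; [10, 6]] and Aᵀy = [-147, -30]ᵀ.
Eliminating c: 6·(row 1) − 10·(row 2) gives 284·m = 6·(-147) − 10·(-30) = -582, so m = -291/142.
Then c = ((-30) − 10·(-291/142))/6 = -225/142.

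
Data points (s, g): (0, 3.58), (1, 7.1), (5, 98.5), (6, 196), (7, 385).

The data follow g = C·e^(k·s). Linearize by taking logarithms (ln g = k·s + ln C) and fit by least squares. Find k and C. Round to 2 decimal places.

Let Y = ln g. Fitting Y = k·s + ln C by least squares:
Over the data: Σs = 19.0000, Σ(s)² = 111.0000, Σln g = 19.0569, Σs·ln g = 98.2518.
Normal system: [[111.0000, 19.0000]; [19.0000, 5]]·[k, ln C]ᵀ = [98.2518, 19.0569]ᵀ.
Slope k = (n·Σs·ln g − Σs·Σln g)/(n·Σ(s)² − (Σs)²) = (5·98.2518 − 19.0000·19.0569)/194.0000 = 0.66587; ln C = (Σln g − k·Σs)/n = 1.28108, so C = exp(1.28108) = 3.60052.

k = 0.67, C = 3.60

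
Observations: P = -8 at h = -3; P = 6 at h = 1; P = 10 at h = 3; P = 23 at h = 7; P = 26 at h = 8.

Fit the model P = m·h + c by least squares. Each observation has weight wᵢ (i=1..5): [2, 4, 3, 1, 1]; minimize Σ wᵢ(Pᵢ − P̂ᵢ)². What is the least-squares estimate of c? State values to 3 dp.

Compute the Gram sums: Σwᵢ·h·h = 162, Σwᵢ·h = 22, Σwᵢ·1 = 11.
Right-hand side: Σwᵢ·h·P = 531, Σwᵢ·P = 87.
Normal equations: [[162, 22]; [22, 11]]·[m, c]ᵀ = [531, 87]ᵀ.
Determinant 162·11 − 22² = 1298.
m = (531·11 − 22·87)/1298 = 357/118; c = (162·87 − 22·531)/1298 = 1206/649.

c = 1.858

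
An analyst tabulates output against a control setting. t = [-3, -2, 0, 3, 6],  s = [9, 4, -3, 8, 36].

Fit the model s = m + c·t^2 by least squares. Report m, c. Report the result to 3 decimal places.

From the data, Σ1 = 5, Σt^2 = 58, Σt^2·t^2 = 1474.
Moment sums: Σs = 54, Σt^2·s = 1465.
XᵀX·[m, c]ᵀ = Xᵀs becomes [[5, 58]; [58, 1474]]·[m, c]ᵀ = [54, 1465]ᵀ.
Determinant 5·1474 − 58² = 4006.
m = (54·1474 − 58·1465)/4006 = -2687/2003; c = (5·1465 − 58·54)/4006 = 4193/4006.

m = -1.341, c = 1.047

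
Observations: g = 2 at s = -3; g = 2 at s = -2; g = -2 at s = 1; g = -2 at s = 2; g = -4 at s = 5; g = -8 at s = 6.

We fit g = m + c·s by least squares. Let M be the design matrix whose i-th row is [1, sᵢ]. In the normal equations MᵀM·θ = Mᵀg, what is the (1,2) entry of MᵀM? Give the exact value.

Row 1 ↔ basis 1, column 2 ↔ basis s, so (MᵀM)_{1,2} = Σᵢ s = (1)·(-3) + (1)·(-2) + (1)·(1) + (1)·(2) + (1)·(5) + (1)·(6) = 9.

9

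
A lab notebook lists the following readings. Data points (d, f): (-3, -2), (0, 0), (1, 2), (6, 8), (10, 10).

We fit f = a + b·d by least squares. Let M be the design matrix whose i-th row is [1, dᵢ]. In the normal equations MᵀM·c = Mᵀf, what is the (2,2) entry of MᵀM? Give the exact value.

146

Row 2 ↔ basis d, column 2 ↔ basis d, so (MᵀM)_{2,2} = Σᵢ (d)·(d) = (-3)·(-3) + (0)·(0) + (1)·(1) + (6)·(6) + (10)·(10) = 146.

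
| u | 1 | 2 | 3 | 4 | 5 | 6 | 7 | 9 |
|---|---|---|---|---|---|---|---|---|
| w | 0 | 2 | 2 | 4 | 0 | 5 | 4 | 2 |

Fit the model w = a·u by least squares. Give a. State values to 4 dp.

a = 0.4615

From the data, Σu·u = 221.
Moment sums: Σu·w = 102.
a = 102/221 = 0.461538.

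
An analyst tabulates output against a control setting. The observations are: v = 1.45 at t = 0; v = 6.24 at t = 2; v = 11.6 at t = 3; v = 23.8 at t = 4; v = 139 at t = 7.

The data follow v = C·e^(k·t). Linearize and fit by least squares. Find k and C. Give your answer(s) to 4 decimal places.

k = 0.6496, C = 1.6043

Let Y = ln v. Fitting Y = k·t + ln C by least squares:
Sums: Σt = 16.0000, Σ(t)² = 78.0000, Σln v = 12.7577, Σt·ln v = 58.2350.
Normal system: [[78.0000, 16.0000]; [16.0000, 5]]·[k, ln C]ᵀ = [58.2350, 12.7577]ᵀ.
Slope k = (n·Σt·ln v − Σt·Σln v)/(n·Σ(t)² − (Σt)²) = (5·58.2350 − 16.0000·12.7577)/134.0000 = 0.64964; ln C = (Σln v − k·Σt)/n = 0.47269, so C = exp(0.47269) = 1.60431.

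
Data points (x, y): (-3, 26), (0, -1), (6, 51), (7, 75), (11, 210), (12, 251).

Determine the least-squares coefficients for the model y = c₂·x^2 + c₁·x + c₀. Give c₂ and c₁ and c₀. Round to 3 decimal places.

c₂ = 2.035, c₁ = -3.271, c₀ = -1.771

The normal equations are: 39155·c₂ + 3591·c₁ + 359·c₀ = 67299;  3591·c₂ + 359·c₁ + 33·c₀ = 6075;  359·c₂ + 33·c₁ + 6·c₀ = 612.
Row-reducing yields c₂ = 3200337/1572632, c₁ = -5144139/1572632, c₀ = -1392801/786316.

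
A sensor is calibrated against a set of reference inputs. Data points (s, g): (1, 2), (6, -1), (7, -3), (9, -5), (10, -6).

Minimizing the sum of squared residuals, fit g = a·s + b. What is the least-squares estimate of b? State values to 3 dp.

b = 3.329

The normal equations are: 267·a + 33·b = -130;  33·a + 5·b = -13.
(Σs·s = 267, Σs = 33, Σ1 = 5, Σs·g = -130, Σg = -13.)
det = 267·5 − 33² = 246.
a = ((-130)·5 − 33·(-13))/246 = -221/246; b = (267·(-13) − 33·(-130))/246 = 273/82.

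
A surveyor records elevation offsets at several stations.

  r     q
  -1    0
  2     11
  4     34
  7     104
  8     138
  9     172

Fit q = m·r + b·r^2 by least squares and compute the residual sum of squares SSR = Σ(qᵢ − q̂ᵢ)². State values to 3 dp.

Normal-equation sums: Σr·r = 215, Σr·r^2 = 1655, Σr^2·r^2 = 13331.
For Xᵀq: Σr·q = 3538, Σr^2·q = 28448.
XᵀX·[m, b]ᵀ = Xᵀq becomes [[215, 1655]; [1655, 13331]]·[m, b]ᵀ = [3538, 28448]ᵀ.
det = 215·13331 − 1655² = 127140.
m = (3538·13331 − 1655·28448)/127140 = 41819/63570; b = (215·28448 − 1655·3538)/127140 = 26093/12714.
Residuals: -44323/31785, 46886/31785, -15556/10595, -12373/10595, 3398/2445, -1666/10595; SSR = 305014/31785.

SSR = 9.596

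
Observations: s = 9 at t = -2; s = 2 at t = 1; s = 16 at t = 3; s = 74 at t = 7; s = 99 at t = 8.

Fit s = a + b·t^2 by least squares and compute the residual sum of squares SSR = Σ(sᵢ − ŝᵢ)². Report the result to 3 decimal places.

Compute the Gram sums: Σ1 = 5, Σt^2 = 127, Σt^2·t^2 = 6595.
Right-hand side: Σs = 200, Σt^2·s = 10144.
Normal equations: [[5, 127]; [127, 6595]]·[a, b]ᵀ = [200, 10144]ᵀ.
Δ = 5·6595 − 127² = 16846.
a = (200·6595 − 127·10144)/16846 = 15356/8423; b = (5·10144 − 127·200)/16846 = 12660/8423.
Residuals: 9811/8423, -11170/8423, 5472/8423, -12394/8423, 8281/8423; SSR = 56174/8423.

SSR = 6.669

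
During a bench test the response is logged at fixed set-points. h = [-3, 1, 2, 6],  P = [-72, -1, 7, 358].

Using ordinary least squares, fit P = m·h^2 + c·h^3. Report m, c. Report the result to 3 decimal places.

Normal-equation sums: Σh^2·h^2 = 1394, Σh^2·h^3 = 7566, Σh^3·h^3 = 47450.
For AᵀP: Σh^2·P = 12267, Σh^3·P = 79327.
Normal equations: [[1394, 7566]; [7566, 47450]]·[m, c]ᵀ = [12267, 79327]ᵀ.
Determinant 1394·47450 − 7566² = 8900944.
m = (12267·47450 − 7566·79327)/8900944 = -348441/171172; c = (1394·79327 − 7566·12267)/8900944 = 4442429/2225236.

m = -2.036, c = 1.996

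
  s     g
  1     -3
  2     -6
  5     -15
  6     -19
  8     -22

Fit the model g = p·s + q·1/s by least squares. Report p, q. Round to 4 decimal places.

Setting ∂/∂p … = 0 gives: 130·p + 5·q = -380;  5·p + (19201/14400)·q = -179/12.
(Σs·s = 130, Σs·1/s = 5, Σ1/s·1/s = 19201/14400, Σs·g = -380, Σ1/s·g = -179/12.)
det = 130·(19201/14400) − 5² = 213613/1440.
p = ((-380)·(19201/14400) − 5·(-179/12))/(213613/1440) = -622238/213613; q = (130·(-179/12) − 5·(-380))/(213613/1440) = -56400/213613.

p = -2.9129, q = -0.2640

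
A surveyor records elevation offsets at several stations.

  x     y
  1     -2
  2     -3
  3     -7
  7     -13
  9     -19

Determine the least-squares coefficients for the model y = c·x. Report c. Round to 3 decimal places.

c = -2.021

With design matrix A, AᵀA = [[144]] and Aᵀy = [-291]ᵀ.
c = (-291)/144 = -2.02083.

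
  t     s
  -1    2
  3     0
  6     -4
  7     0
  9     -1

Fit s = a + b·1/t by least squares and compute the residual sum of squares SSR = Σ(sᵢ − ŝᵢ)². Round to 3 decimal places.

Entries of XᵀX: Σ1 = 5, Σ1/t = -31/126, Σ1/t·1/t = 18601/15876.
And Σs = -3, Σ1/t·s = -25/9.
Eliminating b: (18601/15876)·(row 1) − (-31/126)·(row 2) gives (23011/3969)·a = (18601/15876)·(-3) − (-31/126)·(-25/9) = -66653/15876, so a = -66653/92044.
Then b = ((-25/9) − (-31/126)·(-66653/92044))/(18601/15876) = -116109/46022.
Residuals: 18523/92044, 144059/92044, -65705/23011, 99827/92044, 411/92044; SSR = 1087915/92044.

SSR = 11.820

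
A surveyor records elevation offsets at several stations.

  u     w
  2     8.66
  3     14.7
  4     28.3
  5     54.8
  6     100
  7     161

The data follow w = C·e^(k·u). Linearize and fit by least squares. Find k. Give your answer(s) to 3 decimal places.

Linearized form: ln w = k·u + ln C. From the 6 transformed points,
Σu = 27.0000, Σ(u)² = 139.0000, Σln w = 21.8797, Σu·ln w = 108.9717.
Equations: 139.0000·k + 27.0000·ln C = 108.9717;  27.0000·k + 6·ln C = 21.8797.
Δ = 139.0000·6 − (27.0000)² = 105.0000; k = (108.9717·6 − 27.0000·21.8797)/105.0000 = 0.60075, ln C = (139.0000·21.8797 − 27.0000·108.9717)/105.0000 = 0.94324.

k = 0.601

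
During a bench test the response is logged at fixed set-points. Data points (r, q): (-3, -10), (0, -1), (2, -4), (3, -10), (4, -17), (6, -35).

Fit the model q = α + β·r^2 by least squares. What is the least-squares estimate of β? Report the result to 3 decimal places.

β = -0.952

Sums needed: Σ1 = 6, Σr^2 = 74, Σr^2·r^2 = 1730.
Moment sums: Σq = -77, Σr^2·q = -1728.
MᵀM·[α, β]ᵀ = Mᵀq becomes [[6, 74]; [74, 1730]]·[α, β]ᵀ = [-77, -1728]ᵀ.
Eliminating β: 1730·(row 1) − 74·(row 2) gives 4904·α = 1730·(-77) − 74·(-1728) = -5338, so α = -2669/2452.
Then β = ((-1728) − 74·(-2669/2452))/1730 = -2335/2452.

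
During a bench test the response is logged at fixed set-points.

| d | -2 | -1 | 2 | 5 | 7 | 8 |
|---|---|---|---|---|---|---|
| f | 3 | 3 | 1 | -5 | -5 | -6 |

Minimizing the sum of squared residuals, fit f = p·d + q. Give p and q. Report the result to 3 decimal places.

p = -0.996, q = 1.655

Normal-equation sums: Σd·d = 147, Σd = 19, Σ1 = 6.
For Xᵀf: Σd·f = -115, Σf = -9.
So XᵀX·[p, q]ᵀ = Xᵀf: [[147, 19]; [19, 6]]·[p, q]ᵀ = [-115, -9]ᵀ.
Eliminating q: 6·(row 1) − 19·(row 2) gives 521·p = 6·(-115) − 19·(-9) = -519, so p = -519/521.
Then q = ((-9) − 19·(-519/521))/6 = 862/521.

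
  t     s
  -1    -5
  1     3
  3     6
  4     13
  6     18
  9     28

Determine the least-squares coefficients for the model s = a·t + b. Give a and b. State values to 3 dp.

Compute the Gram sums: Σt·t = 144, Σt = 22, Σ1 = 6.
And Σt·s = 438, Σs = 63.
Determinant 144·6 − 22² = 380.
a = (438·6 − 22·63)/380 = 621/190; b = (144·63 − 22·438)/380 = -141/95.

a = 3.268, b = -1.484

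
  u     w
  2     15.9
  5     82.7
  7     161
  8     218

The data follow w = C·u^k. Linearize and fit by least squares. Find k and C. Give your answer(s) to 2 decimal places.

k = 1.87, C = 4.27

With ln wᵢ as the transformed response and ln uᵢ as the regressor:
Σln u = 6.3279, Σ(ln u)² = 11.1814, Σln w = 17.6474, Σln u·ln w = 30.1082.
Equations: 11.1814·k + 6.3279·ln C = 30.1082;  6.3279·k + 4·ln C = 17.6474.
Δ = 11.1814·4 − (6.3279)² = 4.6828; k = (30.1082·4 − 6.3279·17.6474)/4.6828 = 1.87088, ln C = (11.1814·17.6474 − 6.3279·30.1082)/4.6828 = 1.45216, so C = exp(1.45216) = 4.27234.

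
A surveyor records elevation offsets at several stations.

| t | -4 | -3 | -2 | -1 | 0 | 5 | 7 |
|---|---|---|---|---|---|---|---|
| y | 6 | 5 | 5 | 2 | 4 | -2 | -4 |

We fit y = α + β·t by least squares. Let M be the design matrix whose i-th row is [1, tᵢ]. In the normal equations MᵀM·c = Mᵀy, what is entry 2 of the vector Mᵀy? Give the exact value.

Entry 2 ↔ basis t, so (Mᵀy)_{2} = Σᵢ (t)·yᵢ = (-4)·(6) + (-3)·(5) + (-2)·(5) + (-1)·(2) + (0)·(4) + (5)·(-2) + (7)·(-4) = -89.

-89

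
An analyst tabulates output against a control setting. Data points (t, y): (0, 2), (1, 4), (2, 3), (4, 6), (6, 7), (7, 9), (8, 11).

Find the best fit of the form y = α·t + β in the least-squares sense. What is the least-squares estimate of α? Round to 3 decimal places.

α = 1.017

Setting ∂/∂α … = 0 gives: 170·α + 28·β = 227;  28·α + 7·β = 42.
Δ = 170·7 − 28² = 406.
α = (227·7 − 28·42)/406 = 59/58; β = (170·42 − 28·227)/406 = 56/29.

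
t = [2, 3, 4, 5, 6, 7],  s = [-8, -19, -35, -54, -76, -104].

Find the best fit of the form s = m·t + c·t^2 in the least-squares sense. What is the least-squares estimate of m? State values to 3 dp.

m = -0.171

From the data, Σt·t = 139, Σt·t^2 = 783, Σt^2·t^2 = 4675.
Right-hand side: Σt·s = -1667, Σt^2·s = -9945.
det = 139·4675 − 783² = 36736.
m = ((-1667)·4675 − 783·(-9945))/36736 = -3145/18368; c = (139·(-9945) − 783·(-1667))/36736 = -38547/18368.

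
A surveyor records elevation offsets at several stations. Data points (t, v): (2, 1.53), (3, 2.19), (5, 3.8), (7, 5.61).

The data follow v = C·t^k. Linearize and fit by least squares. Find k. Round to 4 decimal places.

k = 1.0411

Let Y = ln v. Fitting Y = k·ln t + ln C by least squares:
Σln t = 5.3471, Σ(ln t)² = 8.0643, Σln v = 4.2687, Σln t·ln v = 6.6604.
Equations: 8.0643·k + 5.3471·ln C = 6.6604;  5.3471·k + 4·ln C = 4.2687.
Slope k = (n·Σln t·ln v − Σln t·Σln v)/(n·Σ(ln t)² − (Σln t)²) = (4·6.6604 − 5.3471·4.2687)/3.6655 = 1.04114; ln C = (Σln v − k·Σln t)/n = -0.32460.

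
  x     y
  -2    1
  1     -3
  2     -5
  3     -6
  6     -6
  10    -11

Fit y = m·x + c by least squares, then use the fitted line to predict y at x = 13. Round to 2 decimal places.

ŷ = -13.74

The normal system AᵀA·[m, c]ᵀ = Aᵀy is [[154, 20]; [20, 6]]·[m, c]ᵀ = [-179, -30]ᵀ.
Δ = 154·6 − 20² = 524.
m = ((-179)·6 − 20·(-30))/524 = -237/262; c = (154·(-30) − 20·(-179))/524 = -260/131.
At x = 13: ŷ = (-237/262)·(13) + (-260/131)·(1) = -3601/262.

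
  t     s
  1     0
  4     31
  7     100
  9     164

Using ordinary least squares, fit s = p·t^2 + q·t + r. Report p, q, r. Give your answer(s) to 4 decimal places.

p = 1.9948, q = 0.6168, r = -2.7953

Setting ∂/∂p … = 0 gives: 9219·p + 1137·q + 147·r = 18680;  1137·p + 147·q + 21·r = 2300;  147·p + 21·q + 4·r = 295.
Solving the 3×3 system (Gaussian elimination) gives p = 760/381, q = 235/381, r = -355/127.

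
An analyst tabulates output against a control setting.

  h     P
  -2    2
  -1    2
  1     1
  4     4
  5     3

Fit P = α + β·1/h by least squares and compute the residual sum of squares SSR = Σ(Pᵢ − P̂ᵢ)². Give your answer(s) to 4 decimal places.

SSR = 5.1667

Setting ∂/∂α … = 0 gives: 5·α + (-1/20)·β = 12;  (-1/20)·α + (941/400)·β = -2/5.
(Σ1 = 5, Σ1/h = -1/20, Σ1/h·1/h = 941/400, ΣP = 12, Σ1/h·P = -2/5.)
Δ = 5·(941/400) − (-1/20)² = 294/25.
α = (12·(941/400) − (-1/20)·(-2/5))/(294/25) = 403/168; β = (5·(-2/5) − (-1/20)·12)/(294/25) = -5/42.
Residuals: -11/24, -29/56, -215/168, 137/84, 5/8; SSR = 31/6.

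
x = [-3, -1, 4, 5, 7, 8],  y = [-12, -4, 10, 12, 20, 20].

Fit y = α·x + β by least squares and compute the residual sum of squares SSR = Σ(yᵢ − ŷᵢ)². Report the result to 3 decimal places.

Compute the Gram sums: Σx·x = 164, Σx = 20, Σ1 = 6.
And Σx·y = 440, Σy = 46.
MᵀM·[α, β]ᵀ = Mᵀy becomes [[164, 20]; [20, 6]]·[α, β]ᵀ = [440, 46]ᵀ.
Determinant 164·6 − 20² = 584.
α = (440·6 − 20·46)/584 = 215/73; β = (164·46 − 20·440)/584 = -157/73.
Residuals: -74/73, 80/73, 27/73, -42/73, 112/73, -103/73; SSR = 514/73.

SSR = 7.041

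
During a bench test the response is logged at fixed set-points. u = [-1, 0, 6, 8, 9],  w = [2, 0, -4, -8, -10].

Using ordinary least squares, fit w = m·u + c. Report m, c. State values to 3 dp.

XᵀX·[m, c]ᵀ = Xᵀw reads: 182·m + 22·c = -180;  22·m + 5·c = -20.
det = 182·5 − 22² = 426.
m = ((-180)·5 − 22·(-20))/426 = -230/213; c = (182·(-20) − 22·(-180))/426 = 160/213.

m = -1.080, c = 0.751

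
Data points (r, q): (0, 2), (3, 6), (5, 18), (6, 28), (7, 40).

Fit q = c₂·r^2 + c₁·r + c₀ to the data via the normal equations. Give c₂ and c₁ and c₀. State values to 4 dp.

Sums needed: Σr^2·r^2 = 4403, Σr^2·r = 711, Σr^2 = 119, Σr·r = 119, Σr = 21, Σ1 = 5.
And Σr^2·q = 3472, Σr·q = 556, Σq = 94.
AᵀA·[c₂, c₁, c₀]ᵀ = Aᵀq becomes [[4403, 711, 119]; [711, 119, 21]; [119, 21, 5]]·[c₂, c₁, c₀]ᵀ = [3472, 556, 94]ᵀ.
Row-reducing yields c₂ = 151/143, c₁ = -287/143, c₀ = 300/143.

c₂ = 1.0559, c₁ = -2.0070, c₀ = 2.0979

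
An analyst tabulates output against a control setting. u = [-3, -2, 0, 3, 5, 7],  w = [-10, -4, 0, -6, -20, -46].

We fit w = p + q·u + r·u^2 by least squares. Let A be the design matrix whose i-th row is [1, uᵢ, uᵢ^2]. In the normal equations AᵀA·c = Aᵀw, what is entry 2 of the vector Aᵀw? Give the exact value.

-402

Entry 2 ↔ basis u, so (Aᵀw)_{2} = Σᵢ (u)·wᵢ = (-3)·(-10) + (-2)·(-4) + (0)·(0) + (3)·(-6) + (5)·(-20) + (7)·(-46) = -402.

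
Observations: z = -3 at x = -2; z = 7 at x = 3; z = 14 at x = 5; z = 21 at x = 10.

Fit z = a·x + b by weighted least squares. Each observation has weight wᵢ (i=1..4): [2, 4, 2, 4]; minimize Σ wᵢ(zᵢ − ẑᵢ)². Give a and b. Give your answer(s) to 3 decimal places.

a = 2.005, b = 1.477

MᵀWM·[a, b]ᵀ = MᵀWz reads: 494·a + 58·b = 1076;  58·a + 12·b = 134.
(Σwᵢ·x·x = 494, Σwᵢ·x = 58, Σwᵢ·1 = 12, Σwᵢ·x·z = 1076, Σwᵢ·z = 134.)
Eliminating b: 12·(row 1) − 58·(row 2) gives 2564·a = 12·1076 − 58·134 = 5140, so a = 1285/641.
Then b = (134 − 58·(1285/641))/12 = 947/641.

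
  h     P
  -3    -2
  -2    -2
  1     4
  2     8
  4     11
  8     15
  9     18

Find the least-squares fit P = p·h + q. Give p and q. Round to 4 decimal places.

The normal equations are: 179·p + 19·q = 356;  19·p + 7·q = 52.
Eliminating q: 7·(row 1) − 19·(row 2) gives 892·p = 7·356 − 19·52 = 1504, so p = 376/223.
Then q = (52 − 19·(376/223))/7 = 636/223.

p = 1.6861, q = 2.8520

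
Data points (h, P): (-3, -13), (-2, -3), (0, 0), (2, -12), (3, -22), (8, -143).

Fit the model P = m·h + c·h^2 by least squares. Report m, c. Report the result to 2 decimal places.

Normal-equation sums: Σh·h = 90, Σh·h^2 = 512, Σh^2·h^2 = 4290.
Moment sums: Σh·P = -1189, Σh^2·P = -9527.
Normal equations: [[90, 512]; [512, 4290]]·[m, c]ᵀ = [-1189, -9527]ᵀ.
Determinant 90·4290 − 512² = 123956.
m = ((-1189)·4290 − 512·(-9527))/123956 = -111493/61978; c = (90·(-9527) − 512·(-1189))/123956 = -124331/61978.

m = -1.80, c = -2.01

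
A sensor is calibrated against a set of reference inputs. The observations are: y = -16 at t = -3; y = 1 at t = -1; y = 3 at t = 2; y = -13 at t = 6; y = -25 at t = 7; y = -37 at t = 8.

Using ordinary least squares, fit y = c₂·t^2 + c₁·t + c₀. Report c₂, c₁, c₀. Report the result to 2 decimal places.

Setting ∂/∂c₂ … = 0 gives: 7891·c₂ + 1051·c₁ + 163·c₀ = -4192;  1051·c₂ + 163·c₁ + 19·c₀ = -496;  163·c₂ + 19·c₁ + 6·c₀ = -87.
(Σt^2·t^2 = 7891, Σt^2·t = 1051, Σt^2 = 163, Σt·t = 163, Σt = 19, Σ1 = 6, Σt^2·y = -4192, Σt·y = -496, Σy = -87.)
Inverting the 3×3 Gram matrix, [c₂, c₁, c₀]ᵀ = [-17525/17512, 53597/17512, 596/199]ᵀ.

c₂ = -1.00, c₁ = 3.06, c₀ = 2.99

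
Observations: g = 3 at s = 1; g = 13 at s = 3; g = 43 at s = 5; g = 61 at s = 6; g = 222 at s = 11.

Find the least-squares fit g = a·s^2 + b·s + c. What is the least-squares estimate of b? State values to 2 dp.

Entries of AᵀA: Σs^2·s^2 = 16644, Σs^2·s = 1700, Σs^2 = 192, Σs·s = 192, Σs = 26, Σ1 = 5.
Moment sums: Σs^2·g = 30253, Σs·g = 3065, Σg = 342.
Normal equations: [[16644, 1700, 192]; [1700, 192, 26]; [192, 26, 5]]·[a, b, c]ᵀ = [30253, 3065, 342]ᵀ.
Inverting the 3×3 Gram matrix, [a, b, c]ᵀ = [43593/21476, -13001/5369, 2336/767]ᵀ.

b = -2.42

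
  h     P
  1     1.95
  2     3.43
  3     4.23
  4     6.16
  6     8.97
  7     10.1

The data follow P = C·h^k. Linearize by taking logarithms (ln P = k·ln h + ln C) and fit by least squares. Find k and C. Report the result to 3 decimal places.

Let Y = ln P. Fitting Y = k·ln h + ln C by least squares:
XᵀX = [[10.6062, 6.9157]; [6.9157, 6]], rhs = [13.3901, 9.6671]ᵀ  (here Σln h = 6.9157, Σ(ln h)² = 10.6062, Σln P = 9.6671, Σln h·ln P = 13.3901).
Slope k = (n·Σln h·ln P − Σln h·Σln P)/(n·Σ(ln h)² − (Σln h)²) = (6·13.3901 − 6.9157·9.6671)/15.8099 = 0.85298; ln C = (Σln P − k·Σln h)/n = 0.62802, so C = exp(0.62802) = 1.87390.

k = 0.853, C = 1.874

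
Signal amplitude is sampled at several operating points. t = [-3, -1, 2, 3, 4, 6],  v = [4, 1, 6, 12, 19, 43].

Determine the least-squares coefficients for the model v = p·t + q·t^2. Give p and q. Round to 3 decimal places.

p = 1.237, q = 0.962

From the data, Σt·t = 75, Σt·t^2 = 287, Σt^2·t^2 = 1731.
Right-hand side: Σt·v = 369, Σt^2·v = 2021.
So XᵀX·[p, q]ᵀ = Xᵀv: [[75, 287]; [287, 1731]]·[p, q]ᵀ = [369, 2021]ᵀ.
det = 75·1731 − 287² = 47456.
p = (369·1731 − 287·2021)/47456 = 7339/5932; q = (75·2021 − 287·369)/47456 = 5709/5932.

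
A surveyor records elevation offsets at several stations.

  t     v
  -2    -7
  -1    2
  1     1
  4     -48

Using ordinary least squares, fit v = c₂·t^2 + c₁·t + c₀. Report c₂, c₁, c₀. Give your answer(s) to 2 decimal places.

Entries of XᵀX: Σt^2·t^2 = 274, Σt^2·t = 56, Σt^2 = 22, Σt·t = 22, Σt = 2, Σ1 = 4.
Right-hand side: Σt^2·v = -793, Σt·v = -179, Σv = -52.
So XᵀX·[c₂, c₁, c₀]ᵀ = Xᵀv: [[274, 56, 22]; [56, 22, 2]; [22, 2, 4]]·[c₂, c₁, c₀]ᵀ = [-793, -179, -52]ᵀ.
Inverting the 3×3 Gram matrix, [c₂, c₁, c₀]ᵀ = [-19/6, -1/2, 14/3]ᵀ.

c₂ = -3.17, c₁ = -0.50, c₀ = 4.67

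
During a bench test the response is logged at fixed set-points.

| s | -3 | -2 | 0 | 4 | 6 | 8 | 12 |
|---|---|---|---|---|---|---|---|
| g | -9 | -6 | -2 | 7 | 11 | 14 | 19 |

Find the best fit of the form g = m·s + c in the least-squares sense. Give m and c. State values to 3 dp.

Compute the Gram sums: Σs·s = 273, Σs = 25, Σ1 = 7.
For Aᵀg: Σs·g = 473, Σg = 34.
Determinant 273·7 − 25² = 1286.
m = (473·7 − 25·34)/1286 = 2461/1286; c = (273·34 − 25·473)/1286 = -2543/1286.

m = 1.914, c = -1.977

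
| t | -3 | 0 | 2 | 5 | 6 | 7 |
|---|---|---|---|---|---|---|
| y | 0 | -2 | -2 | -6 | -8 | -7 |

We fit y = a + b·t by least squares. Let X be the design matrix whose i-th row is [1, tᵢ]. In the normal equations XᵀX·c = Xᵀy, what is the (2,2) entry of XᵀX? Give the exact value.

Row 2 ↔ basis t, column 2 ↔ basis t, so (XᵀX)_{2,2} = Σᵢ (t)·(t) = (-3)·(-3) + (0)·(0) + (2)·(2) + (5)·(5) + (6)·(6) + (7)·(7) = 123.

123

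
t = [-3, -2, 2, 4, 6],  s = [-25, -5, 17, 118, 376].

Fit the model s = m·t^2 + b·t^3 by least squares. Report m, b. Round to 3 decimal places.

m = 1.575, b = 1.475

AᵀA·[m, b]ᵀ = Aᵀs reads: 1665·m + 8557·b = 15247;  8557·m + 51609·b = 89619.
(Σt^2·t^2 = 1665, Σt^2·t^3 = 8557, Σt^3·t^3 = 51609, Σt^2·s = 15247, Σt^3·s = 89619.)
Eliminating b: 51609·(row 1) − 8557·(row 2) gives 12706736·m = 51609·15247 − 8557·89619 = 20012640, so m = 1250790/794171.
Then b = (89619 − 8557·(1250790/794171))/51609 = 1171691/794171.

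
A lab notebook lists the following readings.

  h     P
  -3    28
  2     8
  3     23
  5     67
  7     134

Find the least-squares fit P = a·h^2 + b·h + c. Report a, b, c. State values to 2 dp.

a = 2.89, b = -0.93, c = -0.88

Normal-equation sums: Σh^2·h^2 = 3204, Σh^2·h = 476, Σh^2 = 96, Σh·h = 96, Σh = 14, Σ1 = 5.
And Σh^2·P = 8732, Σh·P = 1274, ΣP = 260.
So XᵀX·[a, b, c]ᵀ = XᵀP: [[3204, 476, 96]; [476, 96, 14]; [96, 14, 5]]·[a, b, c]ᵀ = [8732, 1274, 260]ᵀ.
Solving the 3×3 system (Gaussian elimination) gives a = 62063/21476, b = -2851/3068, c = -9489/10738.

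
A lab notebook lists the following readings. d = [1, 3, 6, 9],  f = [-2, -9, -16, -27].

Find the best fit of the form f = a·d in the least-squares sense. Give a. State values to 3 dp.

a = -2.898

Setting ∂/∂a … = 0 gives: 127·a = -368.
(Σd·d = 127, Σd·f = -368.)
Hence a = -368 / 127 ≈ -2.89764.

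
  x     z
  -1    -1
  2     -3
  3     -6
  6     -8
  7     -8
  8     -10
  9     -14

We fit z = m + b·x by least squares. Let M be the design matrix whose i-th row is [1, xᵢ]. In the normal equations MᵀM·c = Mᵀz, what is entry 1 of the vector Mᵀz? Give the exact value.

-50

Entry 1 ↔ basis 1, so (Mᵀz)_{1} = Σᵢ zᵢ = (1)·(-1) + (1)·(-3) + (1)·(-6) + (1)·(-8) + (1)·(-8) + (1)·(-10) + (1)·(-14) = -50.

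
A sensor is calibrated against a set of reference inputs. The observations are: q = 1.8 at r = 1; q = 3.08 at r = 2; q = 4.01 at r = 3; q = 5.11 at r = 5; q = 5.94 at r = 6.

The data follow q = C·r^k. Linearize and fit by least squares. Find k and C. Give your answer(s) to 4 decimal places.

With ln qᵢ as the transformed response and ln rᵢ as the regressor:
Sums: Σln r = 5.1930, Σ(ln r)² = 7.4881, Σln q = 6.5144, Σln r·ln q = 8.1232.
Normal system: [[7.4881, 5.1930]; [5.1930, 5]]·[k, ln C]ᵀ = [8.1232, 6.5144]ᵀ.
Δ = 7.4881·5 − (5.1930)² = 10.4737; k = (8.1232·5 − 5.1930·6.5144)/10.4737 = 0.64799, ln C = (7.4881·6.5144 − 5.1930·8.1232)/10.4737 = 0.62988, so C = exp(0.62988) = 1.87739.

k = 0.6480, C = 1.8774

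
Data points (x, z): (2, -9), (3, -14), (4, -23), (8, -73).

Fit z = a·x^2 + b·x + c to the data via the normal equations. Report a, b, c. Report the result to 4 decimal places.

The normal equations are: 4449·a + 611·b + 93·c = -5202;  611·a + 93·b + 17·c = -736;  93·a + 17·b + 4·c = -119.
(Σx^2·x^2 = 4449, Σx^2·x = 611, Σx^2 = 93, Σx·x = 93, Σx = 17, Σ1 = 4, Σx^2·z = -5202, Σx·z = -736, Σz = -119.)
Inverting the 3×3 Gram matrix, [a, b, c]ᵀ = [-855/902, -1119/902, -100/41]ᵀ.

a = -0.9479, b = -1.2406, c = -2.4390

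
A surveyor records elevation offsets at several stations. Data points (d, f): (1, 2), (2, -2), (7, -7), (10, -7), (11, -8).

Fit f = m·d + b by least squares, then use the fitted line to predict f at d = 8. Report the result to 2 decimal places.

f̂ = -5.98

Sums needed: Σd·d = 275, Σd = 31, Σ1 = 5.
Right-hand side: Σd·f = -209, Σf = -22.
Normal equations: [[275, 31]; [31, 5]]·[m, b]ᵀ = [-209, -22]ᵀ.
Determinant 275·5 − 31² = 414.
m = ((-209)·5 − 31·(-22))/414 = -121/138; b = (275·(-22) − 31·(-209))/414 = 143/138.
At d = 8: f̂ = (-121/138)·(8) + (143/138)·(1) = -275/46.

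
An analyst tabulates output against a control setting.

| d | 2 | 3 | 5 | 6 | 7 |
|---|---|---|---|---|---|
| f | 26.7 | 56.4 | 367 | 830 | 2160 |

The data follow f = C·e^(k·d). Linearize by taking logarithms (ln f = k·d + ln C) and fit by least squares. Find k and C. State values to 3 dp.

k = 0.884, C = 4.295

Taking logs, ln f = k·d + ln C, so regress ln f on d.
Sums: Σd = 23.0000, Σ(d)² = 123.0000, Σln f = 27.6218, Σd·ln f = 142.2671.
Normal system: [[123.0000, 23.0000]; [23.0000, 5]]·[k, ln C]ᵀ = [142.2671, 27.6218]ᵀ.
Slope k = (n·Σd·ln f − Σd·Σln f)/(n·Σ(d)² − (Σd)²) = (5·142.2671 − 23.0000·27.6218)/86.0000 = 0.88412; ln C = (Σln f − k·Σd)/n = 1.45739, so C = exp(1.45739) = 4.29471.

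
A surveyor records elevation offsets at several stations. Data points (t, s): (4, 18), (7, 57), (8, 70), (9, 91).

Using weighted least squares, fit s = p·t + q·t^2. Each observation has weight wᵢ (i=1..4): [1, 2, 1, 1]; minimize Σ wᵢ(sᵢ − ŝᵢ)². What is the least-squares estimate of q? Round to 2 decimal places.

From the data, Σwᵢ·t·t = 259, Σwᵢ·t·t^2 = 1991, Σwᵢ·t^2·t^2 = 15715.
Right-hand side: Σwᵢ·t·s = 2249, Σwᵢ·t^2·s = 17725.
det = 259·15715 − 1991² = 106104.
p = (2249·15715 − 1991·17725)/106104 = 2190/4421; q = (259·17725 − 1991·2249)/106104 = 4709/4421.

q = 1.07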